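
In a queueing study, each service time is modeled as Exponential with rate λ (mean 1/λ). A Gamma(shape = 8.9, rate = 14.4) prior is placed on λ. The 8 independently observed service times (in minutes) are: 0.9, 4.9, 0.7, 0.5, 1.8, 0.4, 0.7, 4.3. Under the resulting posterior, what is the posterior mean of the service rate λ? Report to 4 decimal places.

0.5909

With a Gamma(shape α, rate β) prior on the exponential rate λ, the posterior after n observations with total T = Σxᵢ is Gamma(α+n, β+T).
Sum of observations T = 14.2 minutes; n = 8.
Posterior: Gamma(8.9+8, 14.4+14.2) = Gamma(16.9, 28.6).
Posterior mean of λ = α/β = 16.9/28.6 = 0.5909.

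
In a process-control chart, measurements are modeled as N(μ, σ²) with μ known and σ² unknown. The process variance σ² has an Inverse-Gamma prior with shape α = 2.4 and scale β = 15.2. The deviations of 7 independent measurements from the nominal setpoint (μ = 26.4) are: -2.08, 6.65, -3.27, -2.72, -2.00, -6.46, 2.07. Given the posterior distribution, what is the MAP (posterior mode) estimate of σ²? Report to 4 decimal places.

With known mean μ and an Inverse-Gamma(α, β) prior on σ², the Normal likelihood is conjugate: posterior is Inv-Gamma(α + n/2, β + Σ(xᵢ−μ)²/2).
Σ(xᵢ−μ)² = (-2.08)² + (6.65)² + (-3.27)² + (-2.72)² + (-2.00)² + (-6.46)² + (2.07)² = 116.6567.
Posterior: Inv-Gamma(2.4 + 7/2, 15.2 + 116.6567/2) = Inv-Gamma(5.90, 73.52835).
Mode = β/(α+1) = 73.52835/6.90 = 10.6563.

10.6563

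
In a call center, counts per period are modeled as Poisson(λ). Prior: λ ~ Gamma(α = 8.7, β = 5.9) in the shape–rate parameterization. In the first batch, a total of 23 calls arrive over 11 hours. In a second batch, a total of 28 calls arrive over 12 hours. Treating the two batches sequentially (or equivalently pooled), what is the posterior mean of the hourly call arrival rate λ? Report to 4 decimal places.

With a Gamma(shape α, rate β) prior, the Poisson likelihood is conjugate: the posterior is Gamma(α + ΣXᵢ, β + n).
After batch 1: Gamma(α+S, β+n) = Gamma(8.7+23, 5.9+11) = Gamma(31.7, 16.9).
After batch 2: Gamma(α+S, β+n) = Gamma(31.7+28, 16.9+12) = Gamma(59.7, 28.9).
Posterior mean = α/β = 59.7/28.9 = 2.0657.

2.0657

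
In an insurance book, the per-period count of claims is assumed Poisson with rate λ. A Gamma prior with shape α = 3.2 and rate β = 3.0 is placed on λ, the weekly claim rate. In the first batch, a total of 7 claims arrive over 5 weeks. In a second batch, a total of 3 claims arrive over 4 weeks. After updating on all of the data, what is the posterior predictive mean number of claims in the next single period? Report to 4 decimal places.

With a Gamma(shape α, rate β) prior, the Poisson likelihood is conjugate: the posterior is Gamma(α + ΣXᵢ, β + n).
After batch 1: Gamma(α+S, β+n) = Gamma(3.2+7, 3.0+5) = Gamma(10.2, 8.0).
After batch 2: Gamma(α+S, β+n) = Gamma(10.2+3, 8.0+4) = Gamma(13.2, 12.0).
The predictive distribution for one future period is NegBinom with mean α/β = 1.1000.

1.1000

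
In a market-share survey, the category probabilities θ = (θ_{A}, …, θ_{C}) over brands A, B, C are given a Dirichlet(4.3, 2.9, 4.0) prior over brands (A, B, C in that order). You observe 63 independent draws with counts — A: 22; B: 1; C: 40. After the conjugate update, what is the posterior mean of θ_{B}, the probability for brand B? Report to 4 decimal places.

The Dirichlet prior is conjugate to the Multinomial likelihood: each posterior αⱼ = prior αⱼ + observed count nⱼ.
Posterior concentration: (26.3, 3.9, 44.0), total = 74.2.
E[θ_{B}|data] = α_{B}/Σα = 3.9/74.2 = 0.0526.

0.0526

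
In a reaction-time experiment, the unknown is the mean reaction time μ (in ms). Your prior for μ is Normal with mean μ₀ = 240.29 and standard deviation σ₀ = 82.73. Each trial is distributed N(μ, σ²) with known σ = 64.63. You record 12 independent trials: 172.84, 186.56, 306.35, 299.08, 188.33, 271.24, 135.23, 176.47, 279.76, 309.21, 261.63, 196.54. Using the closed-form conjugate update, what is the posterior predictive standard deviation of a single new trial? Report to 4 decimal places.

For Normal data with known variance σ², a Normal(μ₀, σ₀²) prior on μ is conjugate. Posterior precision = 1/σ₀² + n/σ²; posterior mean is the precision-weighted average of μ₀ and x̄.
σ₀² = 82.73² = 6844.2529, σ² = 64.63² = 4177.0369; σ² + n·σ₀² = 4177.0369 + 12·6844.2529 = 86308.0717.
Posterior precision = 1/σ₀² + n/σ² = 1/6844.2529 + 12/4177.0369 = (σ² + n·σ₀²)/(σ₀²σ²) = 86308.0717/(6844.2529·4177.0369); posterior variance σₙ² = σ₀²σ²/(σ² + n·σ₀²) = 6844.2529·4177.0369/86308.0717 = 331.240130.
Predictive variance for one new observation = σₙ² + σ² = 6844.2529·4177.0369/86308.0717 + 4177.0369 = σ²·(σ₀² + 86308.0717)/86308.0717 = 4177.0369·93152.3246/86308.0717 = 4508.277030; SD = √(4177.0369·93152.3246/86308.0717) = 67.1437.

67.1437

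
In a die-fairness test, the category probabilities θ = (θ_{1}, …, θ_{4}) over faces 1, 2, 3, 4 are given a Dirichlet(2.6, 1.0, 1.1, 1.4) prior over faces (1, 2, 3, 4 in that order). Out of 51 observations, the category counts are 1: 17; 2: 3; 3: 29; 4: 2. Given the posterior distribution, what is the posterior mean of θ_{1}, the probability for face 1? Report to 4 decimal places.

0.3433

The Dirichlet prior is conjugate to the Multinomial likelihood: each posterior αⱼ = prior αⱼ + observed count nⱼ.
Posterior concentration: (19.6, 4.0, 30.1, 3.4), total = 57.1.
E[θ_{1}|data] = α_{1}/Σα = 19.6/57.1 = 0.3433.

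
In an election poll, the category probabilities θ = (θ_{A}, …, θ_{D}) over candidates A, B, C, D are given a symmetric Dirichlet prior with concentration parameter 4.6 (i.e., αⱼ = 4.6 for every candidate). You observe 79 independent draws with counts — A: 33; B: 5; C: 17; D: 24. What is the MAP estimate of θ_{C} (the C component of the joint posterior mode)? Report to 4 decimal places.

0.2206

The Dirichlet prior is conjugate to the Multinomial likelihood: each posterior αⱼ = prior αⱼ + observed count nⱼ.
Posterior concentration: (37.6, 9.6, 21.6, 28.6), total = 97.4.
Joint mode component: (α_{C}−1)/(Σα−K) = 20.6/93.4 = 0.2206.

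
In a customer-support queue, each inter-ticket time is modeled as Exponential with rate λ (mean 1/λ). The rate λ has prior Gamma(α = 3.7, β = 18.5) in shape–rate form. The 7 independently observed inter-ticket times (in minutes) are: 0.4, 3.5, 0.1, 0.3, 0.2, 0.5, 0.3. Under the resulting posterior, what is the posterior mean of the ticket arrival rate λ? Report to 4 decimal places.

With a Gamma(shape α, rate β) prior on the exponential rate λ, the posterior after n observations with total T = Σxᵢ is Gamma(α+n, β+T).
Sum of observations T = 5.3 minutes; n = 7.
Posterior: Gamma(3.7+7, 18.5+5.3) = Gamma(10.7, 23.8).
Posterior mean of λ = α/β = 10.7/23.8 = 0.4496.

0.4496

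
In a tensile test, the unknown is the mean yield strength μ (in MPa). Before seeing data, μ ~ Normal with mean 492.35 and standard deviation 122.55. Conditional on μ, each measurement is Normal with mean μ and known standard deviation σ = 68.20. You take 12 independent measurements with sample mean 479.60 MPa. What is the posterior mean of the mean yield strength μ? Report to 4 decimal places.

For Normal data with known variance σ², a Normal(μ₀, σ₀²) prior on μ is conjugate. Posterior precision = 1/σ₀² + n/σ²; posterior mean is the precision-weighted average of μ₀ and x̄.
n·x̄ = 12·479.60 = 5755.2.
σ₀² = 122.55² = 15018.5025, σ² = 68.20² = 4651.24; σ² + n·σ₀² = 4651.24 + 12·15018.5025 = 184873.27.
Posterior mean = (μ₀/σ₀² + n·x̄/σ²)/(1/σ₀² + n/σ²) = (σ²·μ₀ + σ₀²·n·x̄)/(σ² + n·σ₀²) = (4651.24·492.35 + 15018.5025·5755.2)/184873.27 = 88724523.602/184873.27 = 479.9208.

479.9208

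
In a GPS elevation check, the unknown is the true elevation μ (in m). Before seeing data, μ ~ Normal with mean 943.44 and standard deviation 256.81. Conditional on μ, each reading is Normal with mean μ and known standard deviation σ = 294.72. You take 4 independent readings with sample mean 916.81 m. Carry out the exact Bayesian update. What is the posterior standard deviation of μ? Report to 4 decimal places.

For Normal data with known variance σ², a Normal(μ₀, σ₀²) prior on μ is conjugate. Posterior precision = 1/σ₀² + n/σ²; posterior mean is the precision-weighted average of μ₀ and x̄.
σ₀² = 256.81² = 65951.3761, σ² = 294.72² = 86859.8784; σ² + n·σ₀² = 86859.8784 + 4·65951.3761 = 350665.3828.
Posterior precision = 1/σ₀² + n/σ² = 1/65951.3761 + 4/86859.8784 = (σ² + n·σ₀²)/(σ₀²σ²) = 350665.3828/(65951.3761·86859.8784); posterior variance σₙ² = σ₀²σ²/(σ² + n·σ₀²) = 65951.3761·86859.8784/350665.3828 = 16336.167724.
Posterior SD = √σₙ² = √(65951.3761·86859.8784/350665.3828) = 127.8130.

127.8130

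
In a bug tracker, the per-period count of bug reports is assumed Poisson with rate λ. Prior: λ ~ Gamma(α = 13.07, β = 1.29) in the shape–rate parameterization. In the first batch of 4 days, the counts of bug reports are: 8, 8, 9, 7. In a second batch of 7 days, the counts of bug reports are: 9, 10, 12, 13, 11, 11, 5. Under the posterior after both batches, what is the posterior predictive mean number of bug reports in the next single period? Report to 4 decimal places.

With a Gamma(shape α, rate β) prior, the Poisson likelihood is conjugate: the posterior is Gamma(α + ΣXᵢ, β + n).
Batch 1: sum of counts S = 32 over n = 4 days.
After batch 1: Gamma(α+S, β+n) = Gamma(13.07+32, 1.29+4) = Gamma(45.07, 5.29).
Batch 2: sum of counts S = 71 over n = 7 days.
After batch 2: Gamma(α+S, β+n) = Gamma(45.07+71, 5.29+7) = Gamma(116.07, 12.29).
The predictive distribution for one future period is NegBinom with mean α/β = 9.4443.

9.4443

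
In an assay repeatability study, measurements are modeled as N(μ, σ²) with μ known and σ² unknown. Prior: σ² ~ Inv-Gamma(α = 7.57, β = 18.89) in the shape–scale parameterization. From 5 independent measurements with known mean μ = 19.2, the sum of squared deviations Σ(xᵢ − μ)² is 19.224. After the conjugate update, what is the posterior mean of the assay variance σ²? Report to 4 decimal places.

With known mean μ and an Inverse-Gamma(α, β) prior on σ², the Normal likelihood is conjugate: posterior is Inv-Gamma(α + n/2, β + Σ(xᵢ−μ)²/2).
Posterior: Inv-Gamma(7.57 + 5/2, 18.89 + 19.224/2) = Inv-Gamma(10.07, 28.5020).
E[σ²|data] = β/(α−1) = 28.5020/9.07 = 3.1424.

3.1424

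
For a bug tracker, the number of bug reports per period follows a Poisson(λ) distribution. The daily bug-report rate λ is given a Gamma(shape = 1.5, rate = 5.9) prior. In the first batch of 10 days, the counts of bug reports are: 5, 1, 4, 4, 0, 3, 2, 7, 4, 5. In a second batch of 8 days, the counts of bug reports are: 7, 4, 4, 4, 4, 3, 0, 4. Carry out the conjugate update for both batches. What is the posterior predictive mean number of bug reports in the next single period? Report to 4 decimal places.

With a Gamma(shape α, rate β) prior, the Poisson likelihood is conjugate: the posterior is Gamma(α + ΣXᵢ, β + n).
Batch 1: sum of counts S = 35 over n = 10 days.
After batch 1: Gamma(α+S, β+n) = Gamma(1.5+35, 5.9+10) = Gamma(36.5, 15.9).
Batch 2: sum of counts S = 30 over n = 8 days.
After batch 2: Gamma(α+S, β+n) = Gamma(36.5+30, 15.9+8) = Gamma(66.5, 23.9).
The predictive distribution for one future period is NegBinom with mean α/β = 2.7824.

2.7824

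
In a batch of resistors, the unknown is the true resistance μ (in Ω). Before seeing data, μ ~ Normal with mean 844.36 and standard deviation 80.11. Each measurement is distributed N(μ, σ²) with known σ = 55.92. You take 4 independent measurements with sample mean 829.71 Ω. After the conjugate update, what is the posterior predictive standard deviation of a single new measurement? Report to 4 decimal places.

For Normal data with known variance σ², a Normal(μ₀, σ₀²) prior on μ is conjugate. Posterior precision = 1/σ₀² + n/σ²; posterior mean is the precision-weighted average of μ₀ and x̄.
σ₀² = 80.11² = 6417.6121, σ² = 55.92² = 3127.0464; σ² + n·σ₀² = 3127.0464 + 4·6417.6121 = 28797.4948.
Posterior precision = 1/σ₀² + n/σ² = 1/6417.6121 + 4/3127.0464 = (σ² + n·σ₀²)/(σ₀²σ²) = 28797.4948/(6417.6121·3127.0464); posterior variance σₙ² = σ₀²σ²/(σ² + n·σ₀²) = 6417.6121·3127.0464/28797.4948 = 696.872105.
Predictive variance for one new observation = σₙ² + σ² = 6417.6121·3127.0464/28797.4948 + 3127.0464 = σ²·(σ₀² + 28797.4948)/28797.4948 = 3127.0464·35215.1069/28797.4948 = 3823.918505; SD = √(3127.0464·35215.1069/28797.4948) = 61.8378.

61.8378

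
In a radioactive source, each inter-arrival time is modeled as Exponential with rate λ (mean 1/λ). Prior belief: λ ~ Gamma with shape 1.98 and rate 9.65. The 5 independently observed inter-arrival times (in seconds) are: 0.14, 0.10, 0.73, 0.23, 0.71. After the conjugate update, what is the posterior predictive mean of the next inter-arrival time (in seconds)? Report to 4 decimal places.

1.9331

With a Gamma(shape α, rate β) prior on the exponential rate λ, the posterior after n observations with total T = Σxᵢ is Gamma(α+n, β+T).
Sum of observations T = 1.91 seconds; n = 5.
Posterior: Gamma(1.98+5, 9.65+1.91) = Gamma(6.98, 11.56).
The predictive distribution for the next observation is Lomax; its mean is β/(α−1) = 11.56/5.98 = 1.9331.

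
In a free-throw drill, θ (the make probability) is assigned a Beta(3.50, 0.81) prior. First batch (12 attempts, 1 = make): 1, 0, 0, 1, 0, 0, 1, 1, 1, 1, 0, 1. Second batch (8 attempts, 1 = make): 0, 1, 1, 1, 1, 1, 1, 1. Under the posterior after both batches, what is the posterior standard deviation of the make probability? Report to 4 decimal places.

0.0893

The Beta prior is conjugate to a Binomial/Bernoulli likelihood; the update adds successes to α and failures to β.
After batch 1: Beta(3.50+7, 0.81+5) = Beta(10.50, 5.81).
After batch 2: Beta(10.50+7, 5.81+1) = Beta(17.50, 6.81).
Var = αβ/((α+β)²(α+β+1)) = 17.50·6.81/(24.31²·25.31) = 0.00796752; SD = √0.00796752 = 0.0893.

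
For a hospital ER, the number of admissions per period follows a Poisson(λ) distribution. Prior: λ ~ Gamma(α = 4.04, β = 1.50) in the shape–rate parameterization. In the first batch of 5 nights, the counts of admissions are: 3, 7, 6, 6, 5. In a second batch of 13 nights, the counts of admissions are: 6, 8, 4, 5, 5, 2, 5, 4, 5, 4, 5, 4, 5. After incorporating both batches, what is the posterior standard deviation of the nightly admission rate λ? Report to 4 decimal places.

0.4947

With a Gamma(shape α, rate β) prior, the Poisson likelihood is conjugate: the posterior is Gamma(α + ΣXᵢ, β + n).
Batch 1: sum of counts S = 27 over n = 5 nights.
After batch 1: Gamma(α+S, β+n) = Gamma(4.04+27, 1.50+5) = Gamma(31.04, 6.50).
Batch 2: sum of counts S = 62 over n = 13 nights.
After batch 2: Gamma(α+S, β+n) = Gamma(31.04+62, 6.50+13) = Gamma(93.04, 19.50).
SD = √α/β = √93.04/19.50 = 0.4947.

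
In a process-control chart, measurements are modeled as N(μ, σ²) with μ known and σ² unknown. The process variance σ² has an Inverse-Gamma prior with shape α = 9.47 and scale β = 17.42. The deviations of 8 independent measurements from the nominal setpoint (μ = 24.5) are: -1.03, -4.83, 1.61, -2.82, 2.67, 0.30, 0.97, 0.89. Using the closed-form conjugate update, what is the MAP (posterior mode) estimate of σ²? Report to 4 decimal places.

With known mean μ and an Inverse-Gamma(α, β) prior on σ², the Normal likelihood is conjugate: posterior is Inv-Gamma(α + n/2, β + Σ(xᵢ−μ)²/2).
Σ(xᵢ−μ)² = (-1.03)² + (-4.83)² + (1.61)² + (-2.82)² + (2.67)² + (0.30)² + (0.97)² + (0.89)² = 43.8862.
Posterior: Inv-Gamma(9.47 + 8/2, 17.42 + 43.8862/2) = Inv-Gamma(13.47, 39.36310).
Mode = β/(α+1) = 39.36310/14.47 = 2.7203.

2.7203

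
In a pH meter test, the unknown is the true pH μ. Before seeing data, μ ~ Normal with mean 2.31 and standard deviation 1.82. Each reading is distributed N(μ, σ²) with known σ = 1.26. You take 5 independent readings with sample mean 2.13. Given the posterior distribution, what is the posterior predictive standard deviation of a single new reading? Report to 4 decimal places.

For Normal data with known variance σ², a Normal(μ₀, σ₀²) prior on μ is conjugate. Posterior precision = 1/σ₀² + n/σ²; posterior mean is the precision-weighted average of μ₀ and x̄.
σ₀² = 1.82² = 3.3124, σ² = 1.26² = 1.5876; σ² + n·σ₀² = 1.5876 + 5·3.3124 = 18.1496.
Posterior precision = 1/σ₀² + n/σ² = 1/3.3124 + 5/1.5876 = (σ² + n·σ₀²)/(σ₀²σ²) = 18.1496/(3.3124·1.5876); posterior variance σₙ² = σ₀²σ²/(σ² + n·σ₀²) = 3.3124·1.5876/18.1496 = 0.289746.
Predictive variance for one new observation = σₙ² + σ² = 3.3124·1.5876/18.1496 + 1.5876 = σ²·(σ₀² + 18.1496)/18.1496 = 1.5876·21.462/18.1496 = 1.877346; SD = √(1.5876·21.462/18.1496) = 1.3702.

1.3702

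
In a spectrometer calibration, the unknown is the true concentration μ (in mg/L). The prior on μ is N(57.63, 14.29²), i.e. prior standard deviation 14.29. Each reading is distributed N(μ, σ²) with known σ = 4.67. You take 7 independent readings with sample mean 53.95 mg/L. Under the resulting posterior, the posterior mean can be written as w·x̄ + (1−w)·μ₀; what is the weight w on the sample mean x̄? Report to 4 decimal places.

0.9850

For Normal data with known variance σ², a Normal(μ₀, σ₀²) prior on μ is conjugate. Posterior precision = 1/σ₀² + n/σ²; posterior mean is the precision-weighted average of μ₀ and x̄.
σ₀² = 14.29² = 204.2041, σ² = 4.67² = 21.8089. Prior precision 1/σ₀² = 1/204.2041; data precision n/σ² = 7/21.8089.
w = (n/σ²)/(1/σ₀² + n/σ²) = n·σ₀²/(σ² + n·σ₀²) = 7·204.2041/(21.8089 + 7·204.2041) = 1429.4287/1451.2376 = 0.9850.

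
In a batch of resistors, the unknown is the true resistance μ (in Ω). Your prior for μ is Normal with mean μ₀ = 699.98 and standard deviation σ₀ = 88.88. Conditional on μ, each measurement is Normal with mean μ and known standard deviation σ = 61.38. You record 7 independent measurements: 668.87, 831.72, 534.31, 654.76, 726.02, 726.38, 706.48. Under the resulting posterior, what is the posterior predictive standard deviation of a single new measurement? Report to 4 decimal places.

65.3559

For Normal data with known variance σ², a Normal(μ₀, σ₀²) prior on μ is conjugate. Posterior precision = 1/σ₀² + n/σ²; posterior mean is the precision-weighted average of μ₀ and x̄.
σ₀² = 88.88² = 7899.6544, σ² = 61.38² = 3767.5044; σ² + n·σ₀² = 3767.5044 + 7·7899.6544 = 59065.0852.
Posterior precision = 1/σ₀² + n/σ² = 1/7899.6544 + 7/3767.5044 = (σ² + n·σ₀²)/(σ₀²σ²) = 59065.0852/(7899.6544·3767.5044); posterior variance σₙ² = σ₀²σ²/(σ² + n·σ₀²) = 7899.6544·3767.5044/59065.0852 = 503.884530.
Predictive variance for one new observation = σₙ² + σ² = 7899.6544·3767.5044/59065.0852 + 3767.5044 = σ²·(σ₀² + 59065.0852)/59065.0852 = 3767.5044·66964.7396/59065.0852 = 4271.388930; SD = √(3767.5044·66964.7396/59065.0852) = 65.3559.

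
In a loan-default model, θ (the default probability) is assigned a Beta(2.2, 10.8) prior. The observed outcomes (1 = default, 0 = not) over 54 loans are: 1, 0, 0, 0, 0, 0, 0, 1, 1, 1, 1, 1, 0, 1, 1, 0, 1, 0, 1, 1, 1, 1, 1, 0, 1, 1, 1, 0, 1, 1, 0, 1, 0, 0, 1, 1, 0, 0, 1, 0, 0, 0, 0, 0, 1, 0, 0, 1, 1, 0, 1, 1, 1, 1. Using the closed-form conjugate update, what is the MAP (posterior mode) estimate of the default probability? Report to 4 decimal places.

The Beta prior is conjugate to a Binomial/Bernoulli likelihood; the update adds successes to α and failures to β.
Posterior: Beta(α+k, β+n−k) = Beta(2.2+30, 10.8+24) = Beta(32.2, 34.8).
Mode of Beta(a,b) for a,b>1 is (a−1)/(a+b−2) = 31.2/65.0 = 0.4800.

0.4800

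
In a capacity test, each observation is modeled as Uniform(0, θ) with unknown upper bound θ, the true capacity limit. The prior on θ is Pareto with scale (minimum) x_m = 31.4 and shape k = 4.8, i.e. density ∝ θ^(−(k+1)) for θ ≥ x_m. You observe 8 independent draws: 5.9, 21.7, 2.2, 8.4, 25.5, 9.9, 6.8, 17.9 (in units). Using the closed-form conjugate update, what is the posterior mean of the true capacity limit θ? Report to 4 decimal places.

A Pareto(scale x_m, shape k) prior on the upper bound θ of Uniform(0, θ) is conjugate: posterior is Pareto(max(x_m, max xᵢ), k + n).
Sample maximum = 25.5; prior scale x_m = 31.4 → posterior scale = max = 31.4.
Posterior shape = 4.8 + 8 = 12.8.
E[θ|data] = k·x_m/(k−1) = 12.8·31.4/11.8 = 34.0610.

34.0610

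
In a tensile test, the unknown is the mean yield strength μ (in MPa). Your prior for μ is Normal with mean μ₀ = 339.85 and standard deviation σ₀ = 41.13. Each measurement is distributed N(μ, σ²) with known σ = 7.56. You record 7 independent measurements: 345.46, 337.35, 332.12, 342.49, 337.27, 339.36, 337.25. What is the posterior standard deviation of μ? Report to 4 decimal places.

2.8505

For Normal data with known variance σ², a Normal(μ₀, σ₀²) prior on μ is conjugate. Posterior precision = 1/σ₀² + n/σ²; posterior mean is the precision-weighted average of μ₀ and x̄.
σ₀² = 41.13² = 1691.6769, σ² = 7.56² = 57.1536; σ² + n·σ₀² = 57.1536 + 7·1691.6769 = 11898.8919.
Posterior precision = 1/σ₀² + n/σ² = 1/1691.6769 + 7/57.1536 = (σ² + n·σ₀²)/(σ₀²σ²) = 11898.8919/(1691.6769·57.1536); posterior variance σₙ² = σ₀²σ²/(σ² + n·σ₀²) = 1691.6769·57.1536/11898.8919 = 8.125582.
Posterior SD = √σₙ² = √(1691.6769·57.1536/11898.8919) = 2.8505.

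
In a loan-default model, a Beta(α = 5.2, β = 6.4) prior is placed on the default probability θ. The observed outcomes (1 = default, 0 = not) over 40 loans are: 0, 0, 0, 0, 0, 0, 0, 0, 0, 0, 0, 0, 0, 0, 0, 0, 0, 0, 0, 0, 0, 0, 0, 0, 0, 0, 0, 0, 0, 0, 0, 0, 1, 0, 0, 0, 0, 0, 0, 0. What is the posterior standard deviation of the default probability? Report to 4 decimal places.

The Beta prior is conjugate to a Binomial/Bernoulli likelihood; the update adds successes to α and failures to β.
Posterior: Beta(α+k, β+n−k) = Beta(5.2+1, 6.4+39) = Beta(6.2, 45.4).
Var = αβ/((α+β)²(α+β+1)) = 6.2·45.4/(51.6²·52.6) = 0.00200984; SD = √0.00200984 = 0.0448.

0.0448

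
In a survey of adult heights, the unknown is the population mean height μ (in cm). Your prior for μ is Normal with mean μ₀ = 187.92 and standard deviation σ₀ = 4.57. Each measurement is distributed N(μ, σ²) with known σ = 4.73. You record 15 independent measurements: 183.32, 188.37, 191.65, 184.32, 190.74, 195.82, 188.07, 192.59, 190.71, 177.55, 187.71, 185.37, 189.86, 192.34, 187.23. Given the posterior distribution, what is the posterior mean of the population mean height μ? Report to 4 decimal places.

For Normal data with known variance σ², a Normal(μ₀, σ₀²) prior on μ is conjugate. Posterior precision = 1/σ₀² + n/σ²; posterior mean is the precision-weighted average of μ₀ and x̄.
Σxᵢ = 183.32 + 188.37 + 191.65 + 184.32 + 190.74 + 195.82 + 188.07 + 192.59 + 190.71 + 177.55 + 187.71 + 185.37 + 189.86 + 192.34 + 187.23 = 2825.65, so n·x̄ = 2825.65.
σ₀² = 4.57² = 20.8849, σ² = 4.73² = 22.3729; σ² + n·σ₀² = 22.3729 + 15·20.8849 = 335.6464.
Posterior mean = (μ₀/σ₀² + n·x̄/σ²)/(1/σ₀² + n/σ²) = (σ²·μ₀ + σ₀²·n·x̄)/(σ² + n·σ₀²) = (22.3729·187.92 + 20.8849·2825.65)/335.6464 = 63217.733053/335.6464 = 188.3462.

188.3462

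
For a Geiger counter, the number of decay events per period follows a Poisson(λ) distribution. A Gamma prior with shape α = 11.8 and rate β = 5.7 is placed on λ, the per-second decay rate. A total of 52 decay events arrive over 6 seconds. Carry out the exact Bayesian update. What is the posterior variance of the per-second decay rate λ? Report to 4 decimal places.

With a Gamma(shape α, rate β) prior, the Poisson likelihood is conjugate: the posterior is Gamma(α + ΣXᵢ, β + n).
Posterior: Gamma(α+S, β+n) = Gamma(11.8+52, 5.7+6) = Gamma(63.8, 11.7).
Var = α/β² = 63.8/11.7² = 0.4661.

0.4661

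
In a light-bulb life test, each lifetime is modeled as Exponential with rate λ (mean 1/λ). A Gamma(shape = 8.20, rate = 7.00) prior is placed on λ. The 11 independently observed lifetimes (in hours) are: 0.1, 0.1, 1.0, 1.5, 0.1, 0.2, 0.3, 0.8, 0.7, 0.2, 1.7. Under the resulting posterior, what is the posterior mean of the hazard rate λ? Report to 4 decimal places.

With a Gamma(shape α, rate β) prior on the exponential rate λ, the posterior after n observations with total T = Σxᵢ is Gamma(α+n, β+T).
Sum of observations T = 6.7 hours; n = 11.
Posterior: Gamma(8.20+11, 7.00+6.7) = Gamma(19.20, 13.70).
Posterior mean of λ = α/β = 19.20/13.70 = 1.4015.

1.4015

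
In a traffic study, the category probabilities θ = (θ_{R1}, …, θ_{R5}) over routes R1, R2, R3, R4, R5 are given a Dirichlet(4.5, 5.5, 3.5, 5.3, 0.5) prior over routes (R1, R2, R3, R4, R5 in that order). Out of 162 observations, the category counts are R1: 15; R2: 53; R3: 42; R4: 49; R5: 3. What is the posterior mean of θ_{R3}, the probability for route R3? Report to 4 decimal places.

0.2510

The Dirichlet prior is conjugate to the Multinomial likelihood: each posterior αⱼ = prior αⱼ + observed count nⱼ.
Posterior concentration: (19.5, 58.5, 45.5, 54.3, 3.5), total = 181.3.
E[θ_{R3}|data] = α_{R3}/Σα = 45.5/181.3 = 0.2510.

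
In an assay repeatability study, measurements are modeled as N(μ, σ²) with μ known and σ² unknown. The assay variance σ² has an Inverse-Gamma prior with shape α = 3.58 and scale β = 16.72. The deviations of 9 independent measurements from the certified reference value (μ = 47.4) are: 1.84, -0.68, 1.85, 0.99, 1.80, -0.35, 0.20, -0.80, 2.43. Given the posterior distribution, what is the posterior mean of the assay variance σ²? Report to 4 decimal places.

With known mean μ and an Inverse-Gamma(α, β) prior on σ², the Normal likelihood is conjugate: posterior is Inv-Gamma(α + n/2, β + Σ(xᵢ−μ)²/2).
Σ(xᵢ−μ)² = (1.84)² + (-0.68)² + (1.85)² + (0.99)² + (1.80)² + (-0.35)² + (0.20)² + (-0.80)² + (2.43)² = 18.1980.
Posterior: Inv-Gamma(3.58 + 9/2, 16.72 + 18.1980/2) = Inv-Gamma(8.08, 25.81900).
E[σ²|data] = β/(α−1) = 25.81900/7.08 = 3.6468.

3.6468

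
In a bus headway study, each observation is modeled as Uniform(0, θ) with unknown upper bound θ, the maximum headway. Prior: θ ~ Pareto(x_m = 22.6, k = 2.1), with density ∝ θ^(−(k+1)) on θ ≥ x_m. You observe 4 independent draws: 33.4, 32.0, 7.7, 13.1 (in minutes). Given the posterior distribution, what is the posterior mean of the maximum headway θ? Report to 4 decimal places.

39.9490

A Pareto(scale x_m, shape k) prior on the upper bound θ of Uniform(0, θ) is conjugate: posterior is Pareto(max(x_m, max xᵢ), k + n).
Sample maximum = 33.4; prior scale x_m = 22.6 → posterior scale = max = 33.4.
Posterior shape = 2.1 + 4 = 6.1.
E[θ|data] = k·x_m/(k−1) = 6.1·33.4/5.1 = 39.9490.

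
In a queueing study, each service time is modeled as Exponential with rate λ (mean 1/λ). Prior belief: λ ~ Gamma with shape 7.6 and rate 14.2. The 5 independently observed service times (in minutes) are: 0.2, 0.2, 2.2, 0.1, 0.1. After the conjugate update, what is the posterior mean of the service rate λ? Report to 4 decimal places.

With a Gamma(shape α, rate β) prior on the exponential rate λ, the posterior after n observations with total T = Σxᵢ is Gamma(α+n, β+T).
Sum of observations T = 2.8 minutes; n = 5.
Posterior: Gamma(7.6+5, 14.2+2.8) = Gamma(12.6, 17.0).
Posterior mean of λ = α/β = 12.6/17.0 = 0.7412.

0.7412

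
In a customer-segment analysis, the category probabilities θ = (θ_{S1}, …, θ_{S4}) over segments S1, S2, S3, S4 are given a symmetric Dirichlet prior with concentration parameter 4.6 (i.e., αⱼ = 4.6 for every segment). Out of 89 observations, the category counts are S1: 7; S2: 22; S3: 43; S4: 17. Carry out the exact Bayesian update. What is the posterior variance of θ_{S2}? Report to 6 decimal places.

0.001719

The Dirichlet prior is conjugate to the Multinomial likelihood: each posterior αⱼ = prior αⱼ + observed count nⱼ.
Posterior concentration: (11.6, 26.6, 47.6, 21.6), total = 107.4.
Var[θ_j] = α_j(Σα−α_j)/((Σα)²(Σα+1)) = 26.6·80.8/(107.4²·108.4) = 0.001719.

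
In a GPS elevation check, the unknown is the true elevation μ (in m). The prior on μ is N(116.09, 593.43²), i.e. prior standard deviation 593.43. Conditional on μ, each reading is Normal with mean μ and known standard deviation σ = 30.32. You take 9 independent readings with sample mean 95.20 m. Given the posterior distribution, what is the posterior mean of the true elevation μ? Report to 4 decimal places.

For Normal data with known variance σ², a Normal(μ₀, σ₀²) prior on μ is conjugate. Posterior precision = 1/σ₀² + n/σ²; posterior mean is the precision-weighted average of μ₀ and x̄.
n·x̄ = 9·95.20 = 856.8.
σ₀² = 593.43² = 352159.1649, σ² = 30.32² = 919.3024; σ² + n·σ₀² = 919.3024 + 9·352159.1649 = 3170351.7865.
Posterior mean = (μ₀/σ₀² + n·x̄/σ²)/(1/σ₀² + n/σ²) = (σ²·μ₀ + σ₀²·n·x̄)/(σ² + n·σ₀²) = (919.3024·116.09 + 352159.1649·856.8)/3170351.7865 = 301836694.301936/3170351.7865 = 95.2061.

95.2061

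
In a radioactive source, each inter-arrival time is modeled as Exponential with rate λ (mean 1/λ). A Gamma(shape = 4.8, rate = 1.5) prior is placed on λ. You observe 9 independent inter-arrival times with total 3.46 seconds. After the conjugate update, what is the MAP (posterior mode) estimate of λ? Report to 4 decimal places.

2.5806

With a Gamma(shape α, rate β) prior on the exponential rate λ, the posterior after n observations with total T = Σxᵢ is Gamma(α+n, β+T).
Posterior: Gamma(4.8+9, 1.5+3.46) = Gamma(13.8, 4.96).
Mode = (α−1)/β = 2.5806.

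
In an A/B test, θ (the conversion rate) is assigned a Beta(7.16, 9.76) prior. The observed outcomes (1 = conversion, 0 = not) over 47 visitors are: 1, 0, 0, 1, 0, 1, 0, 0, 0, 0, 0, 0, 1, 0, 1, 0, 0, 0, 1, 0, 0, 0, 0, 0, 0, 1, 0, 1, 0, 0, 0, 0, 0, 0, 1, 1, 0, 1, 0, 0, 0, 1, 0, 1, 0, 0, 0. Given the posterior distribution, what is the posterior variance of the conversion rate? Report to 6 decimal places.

The Beta prior is conjugate to a Binomial/Bernoulli likelihood; the update adds successes to α and failures to β.
Posterior: Beta(α+k, β+n−k) = Beta(7.16+13, 9.76+34) = Beta(20.16, 43.76).
Var = αβ/((α+β)²(α+β+1)) = 20.16·43.76/(63.92²·64.92) = 0.003326.

0.003326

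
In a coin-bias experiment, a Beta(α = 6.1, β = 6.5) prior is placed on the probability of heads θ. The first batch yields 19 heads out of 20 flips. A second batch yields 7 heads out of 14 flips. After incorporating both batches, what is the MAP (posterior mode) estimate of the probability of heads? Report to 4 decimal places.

The Beta prior is conjugate to a Binomial/Bernoulli likelihood; the update adds successes to α and failures to β.
After batch 1: Beta(6.1+19, 6.5+1) = Beta(25.1, 7.5).
After batch 2: Beta(25.1+7, 7.5+7) = Beta(32.1, 14.5).
Mode of Beta(a,b) for a,b>1 is (a−1)/(a+b−2) = 31.1/44.6 = 0.6973.

0.6973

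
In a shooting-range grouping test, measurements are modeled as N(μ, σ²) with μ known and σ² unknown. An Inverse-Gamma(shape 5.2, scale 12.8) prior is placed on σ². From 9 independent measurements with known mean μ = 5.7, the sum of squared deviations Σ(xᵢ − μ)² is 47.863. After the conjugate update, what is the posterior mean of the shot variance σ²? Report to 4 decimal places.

With known mean μ and an Inverse-Gamma(α, β) prior on σ², the Normal likelihood is conjugate: posterior is Inv-Gamma(α + n/2, β + Σ(xᵢ−μ)²/2).
Posterior: Inv-Gamma(5.2 + 9/2, 12.8 + 47.863/2) = Inv-Gamma(9.70, 36.7315).
E[σ²|data] = β/(α−1) = 36.7315/8.70 = 4.2220.

4.2220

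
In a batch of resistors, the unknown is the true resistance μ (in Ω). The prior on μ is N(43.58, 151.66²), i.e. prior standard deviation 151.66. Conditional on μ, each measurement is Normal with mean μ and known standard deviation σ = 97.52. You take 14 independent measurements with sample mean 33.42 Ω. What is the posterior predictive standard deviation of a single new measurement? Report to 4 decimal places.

For Normal data with known variance σ², a Normal(μ₀, σ₀²) prior on μ is conjugate. Posterior precision = 1/σ₀² + n/σ²; posterior mean is the precision-weighted average of μ₀ and x̄.
σ₀² = 151.66² = 23000.7556, σ² = 97.52² = 9510.1504; σ² + n·σ₀² = 9510.1504 + 14·23000.7556 = 331520.7288.
Posterior precision = 1/σ₀² + n/σ² = 1/23000.7556 + 14/9510.1504 = (σ² + n·σ₀²)/(σ₀²σ²) = 331520.7288/(23000.7556·9510.1504); posterior variance σₙ² = σ₀²σ²/(σ² + n·σ₀²) = 23000.7556·9510.1504/331520.7288 = 659.809858.
Predictive variance for one new observation = σₙ² + σ² = 23000.7556·9510.1504/331520.7288 + 9510.1504 = σ²·(σ₀² + 331520.7288)/331520.7288 = 9510.1504·354521.4844/331520.7288 = 10169.960258; SD = √(9510.1504·354521.4844/331520.7288) = 100.8462.

100.8462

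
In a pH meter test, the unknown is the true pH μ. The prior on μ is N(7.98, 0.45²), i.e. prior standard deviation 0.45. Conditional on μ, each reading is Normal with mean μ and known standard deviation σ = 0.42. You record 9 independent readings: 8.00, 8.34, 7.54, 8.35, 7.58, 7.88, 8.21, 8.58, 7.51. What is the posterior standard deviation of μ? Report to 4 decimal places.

For Normal data with known variance σ², a Normal(μ₀, σ₀²) prior on μ is conjugate. Posterior precision = 1/σ₀² + n/σ²; posterior mean is the precision-weighted average of μ₀ and x̄.
σ₀² = 0.45² = 0.2025, σ² = 0.42² = 0.1764; σ² + n·σ₀² = 0.1764 + 9·0.2025 = 1.9989.
Posterior precision = 1/σ₀² + n/σ² = 1/0.2025 + 9/0.1764 = (σ² + n·σ₀²)/(σ₀²σ²) = 1.9989/(0.2025·0.1764); posterior variance σₙ² = σ₀²σ²/(σ² + n·σ₀²) = 0.2025·0.1764/1.9989 = 0.017870.
Posterior SD = √σₙ² = √(0.2025·0.1764/1.9989) = 0.1337.

0.1337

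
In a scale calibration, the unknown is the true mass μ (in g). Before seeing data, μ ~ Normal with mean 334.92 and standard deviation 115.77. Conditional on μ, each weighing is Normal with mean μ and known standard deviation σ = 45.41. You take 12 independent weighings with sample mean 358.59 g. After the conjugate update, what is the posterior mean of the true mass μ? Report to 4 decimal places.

358.2904

For Normal data with known variance σ², a Normal(μ₀, σ₀²) prior on μ is conjugate. Posterior precision = 1/σ₀² + n/σ²; posterior mean is the precision-weighted average of μ₀ and x̄.
n·x̄ = 12·358.59 = 4303.08.
σ₀² = 115.77² = 13402.6929, σ² = 45.41² = 2062.0681; σ² + n·σ₀² = 2062.0681 + 12·13402.6929 = 162894.3829.
Posterior mean = (μ₀/σ₀² + n·x̄/σ²)/(1/σ₀² + n/σ²) = (σ²·μ₀ + σ₀²·n·x̄)/(σ² + n·σ₀²) = (2062.0681·334.92 + 13402.6929·4303.08)/162894.3829 = 58363487.612184/162894.3829 = 358.2904.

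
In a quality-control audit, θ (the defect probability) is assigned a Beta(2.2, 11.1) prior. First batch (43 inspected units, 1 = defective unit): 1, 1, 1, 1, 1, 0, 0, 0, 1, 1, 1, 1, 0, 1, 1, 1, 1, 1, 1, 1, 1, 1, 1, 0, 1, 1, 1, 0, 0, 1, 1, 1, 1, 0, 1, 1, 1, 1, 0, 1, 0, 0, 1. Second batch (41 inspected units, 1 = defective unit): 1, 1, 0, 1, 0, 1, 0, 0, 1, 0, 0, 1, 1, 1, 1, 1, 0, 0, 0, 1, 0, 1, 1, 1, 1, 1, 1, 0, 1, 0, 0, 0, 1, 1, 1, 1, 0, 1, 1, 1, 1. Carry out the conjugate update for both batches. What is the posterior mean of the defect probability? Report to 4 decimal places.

0.6187

The Beta prior is conjugate to a Binomial/Bernoulli likelihood; the update adds successes to α and failures to β.
After batch 1: Beta(2.2+32, 11.1+11) = Beta(34.2, 22.1).
After batch 2: Beta(34.2+26, 22.1+15) = Beta(60.2, 37.1).
Posterior mean = α/(α+β) = 60.2/97.3 = 0.6187.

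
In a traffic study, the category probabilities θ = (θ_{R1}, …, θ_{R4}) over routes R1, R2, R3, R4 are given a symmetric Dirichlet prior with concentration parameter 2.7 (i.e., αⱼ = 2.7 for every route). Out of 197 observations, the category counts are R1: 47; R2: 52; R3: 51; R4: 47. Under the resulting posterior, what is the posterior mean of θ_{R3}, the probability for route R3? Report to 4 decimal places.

0.2584

The Dirichlet prior is conjugate to the Multinomial likelihood: each posterior αⱼ = prior αⱼ + observed count nⱼ.
Posterior concentration: (49.7, 54.7, 53.7, 49.7), total = 207.8.
E[θ_{R3}|data] = α_{R3}/Σα = 53.7/207.8 = 0.2584.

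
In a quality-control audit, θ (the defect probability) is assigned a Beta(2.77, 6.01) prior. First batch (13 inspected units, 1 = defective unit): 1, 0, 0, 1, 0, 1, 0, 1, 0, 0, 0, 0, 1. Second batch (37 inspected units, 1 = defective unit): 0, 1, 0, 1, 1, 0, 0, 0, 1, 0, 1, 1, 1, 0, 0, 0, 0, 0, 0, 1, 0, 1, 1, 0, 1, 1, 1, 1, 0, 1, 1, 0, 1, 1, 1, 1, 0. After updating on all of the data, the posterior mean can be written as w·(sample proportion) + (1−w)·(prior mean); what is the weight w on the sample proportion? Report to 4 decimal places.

0.8506

The Beta prior is conjugate to a Binomial/Bernoulli likelihood; the update adds successes to α and failures to β.
Total number of inspected units: n = 13 + 37 = 50.
Posterior mean = (α₀+k)/(α₀+β₀+n) = [n/(α₀+β₀+n)]·(k/n) + [(α₀+β₀)/(α₀+β₀+n)]·α₀/(α₀+β₀), so only n and the prior enter the weight.
The weight on the data is w = n/(α₀+β₀+n) = 50/(2.77+6.01+50) = 50/58.78 = 0.8506.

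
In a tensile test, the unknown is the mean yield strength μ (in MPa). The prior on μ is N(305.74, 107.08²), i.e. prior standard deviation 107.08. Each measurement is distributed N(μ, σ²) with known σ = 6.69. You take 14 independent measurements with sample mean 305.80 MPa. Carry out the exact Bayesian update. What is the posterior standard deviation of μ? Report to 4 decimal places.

For Normal data with known variance σ², a Normal(μ₀, σ₀²) prior on μ is conjugate. Posterior precision = 1/σ₀² + n/σ²; posterior mean is the precision-weighted average of μ₀ and x̄.
σ₀² = 107.08² = 11466.1264, σ² = 6.69² = 44.7561; σ² + n·σ₀² = 44.7561 + 14·11466.1264 = 160570.5257.
Posterior precision = 1/σ₀² + n/σ² = 1/11466.1264 + 14/44.7561 = (σ² + n·σ₀²)/(σ₀²σ²) = 160570.5257/(11466.1264·44.7561); posterior variance σₙ² = σ₀²σ²/(σ² + n·σ₀²) = 11466.1264·44.7561/160570.5257 = 3.195973.
Posterior SD = √σₙ² = √(11466.1264·44.7561/160570.5257) = 1.7877.

1.7877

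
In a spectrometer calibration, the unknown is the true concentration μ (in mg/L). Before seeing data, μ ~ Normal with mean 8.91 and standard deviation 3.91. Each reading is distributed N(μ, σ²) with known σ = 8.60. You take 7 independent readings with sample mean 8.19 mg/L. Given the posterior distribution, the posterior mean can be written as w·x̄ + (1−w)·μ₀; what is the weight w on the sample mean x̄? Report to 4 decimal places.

For Normal data with known variance σ², a Normal(μ₀, σ₀²) prior on μ is conjugate. Posterior precision = 1/σ₀² + n/σ²; posterior mean is the precision-weighted average of μ₀ and x̄.
σ₀² = 3.91² = 15.2881, σ² = 8.60² = 73.96. Prior precision 1/σ₀² = 1/15.2881; data precision n/σ² = 7/73.96.
w = (n/σ²)/(1/σ₀² + n/σ²) = n·σ₀²/(σ² + n·σ₀²) = 7·15.2881/(73.96 + 7·15.2881) = 107.0167/180.9767 = 0.5913.

0.5913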